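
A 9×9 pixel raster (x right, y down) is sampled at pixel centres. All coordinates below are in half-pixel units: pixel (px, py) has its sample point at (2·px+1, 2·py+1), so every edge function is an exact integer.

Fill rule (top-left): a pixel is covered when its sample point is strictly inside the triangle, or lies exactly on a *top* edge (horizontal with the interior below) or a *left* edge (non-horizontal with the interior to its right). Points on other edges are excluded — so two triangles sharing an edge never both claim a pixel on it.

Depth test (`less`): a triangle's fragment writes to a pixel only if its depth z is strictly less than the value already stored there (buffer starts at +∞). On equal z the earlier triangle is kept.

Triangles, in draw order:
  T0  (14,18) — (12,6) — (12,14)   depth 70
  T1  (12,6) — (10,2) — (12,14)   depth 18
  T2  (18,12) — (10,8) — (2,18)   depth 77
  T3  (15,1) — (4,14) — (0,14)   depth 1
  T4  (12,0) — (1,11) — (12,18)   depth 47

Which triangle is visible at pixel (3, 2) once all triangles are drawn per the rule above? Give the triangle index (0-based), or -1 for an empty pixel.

T0:
  2·area = 16  (B↔C swapped to make it positive)
  edge (14, 18)→(12, 14): d=(-2,-4) top-left  bias=+0
  edge (12, 14)→(12, 6): d=(0,-8) top-left  bias=+0
  edge (12, 6)→(14, 18): d=(2,12) right/bottom  bias=-1
    (6,6)@(13, 13): e=[6,8,2] → █
    (7,6)@(15, 13): e=[14,24,-22] → ·
    (6,7)@(13, 15): e=[2,8,6] → █
    (7,7)@(15, 15): e=[10,24,-18] → ·
    (6,8)@(13, 17): e=[-2,8,10] → ·
  covered (2 px):
    · · · · · · · · ·
    · · · · · · · · ·
    · · · · · · · · ·
    · · · · · · · · ·
    · · · · · · · · ·
    · · · · · · · · ·
    · · · · · · █ · ·
    · · · · · · █ · ·
    · · · · · · · · ·
T1:
  2·area = 16  (B↔C swapped to make it positive)
  edge (12, 6)→(12, 14): d=(0,8) right/bottom  bias=-1
  edge (12, 14)→(10, 2): d=(-2,-12) top-left  bias=+0
  edge (10, 2)→(12, 6): d=(2,4) right/bottom  bias=-1
    (5,2)@(11, 5): e=[8,6,2] → █
    (6,2)@(13, 5): e=[-8,30,-6] → ·
    (5,3)@(11, 7): e=[8,2,6] → █
    (6,3)@(13, 7): e=[-8,26,-2] → ·
    (5,4)@(11, 9): e=[8,-2,10] → ·
  covered (2 px):
    · · · · · · · · ·
    · · · · · · · · ·
    · · · · · █ · · ·
    · · · · · █ · · ·
    · · · · · · · · ·
    · · · · · · · · ·
    · · · · · · · · ·
    · · · · · · · · ·
    · · · · · · · · ·
T2:
  2·area = 112  (B↔C swapped to make it positive)
  edge (18, 12)→(2, 18): d=(-16,6) right/bottom  bias=-1
  edge (2, 18)→(10, 8): d=(8,-10) top-left  bias=+0
  edge (10, 8)→(18, 12): d=(8,4) right/bottom  bias=-1
    (5,4)@(11, 9): e=[90,18,4] → █
    (6,4)@(13, 9): e=[78,38,-4] → ·
    (4,5)@(9, 11): e=[70,14,28] → █
    (6,5)@(13, 11): e=[46,54,12] → █
    (7,5)@(15, 11): e=[34,74,4] → █
    (8,5)@(17, 11): e=[22,94,-4] → ·
    (3,6)@(7, 13): e=[50,10,52] → █
    (8,6)@(17, 13): e=[-10,110,12] → ·
    (2,7)@(5, 15): e=[30,6,76] → █
    (5,7)@(11, 15): e=[-6,66,52] → ·
    (6,7)@(13, 15): e=[-18,86,44] → ·
    (7,7)@(15, 15): e=[-30,106,36] → ·
  covered (14 px):
    · · · · · · · · ·
    · · · · · · · · ·
    · · · · · · · · ·
    · · · · · · · · ·
    · · · · · █ · · ·
    · · · · █ █ █ █ ·
    · · · █ █ █ █ █ ·
    · · █ █ █ · · · ·
    · █ · · · · · · ·
T3:
  2·area = 52
  edge (15, 1)→(4, 14): d=(-11,13) right/bottom  bias=-1
  edge (4, 14)→(0, 14): d=(-4,0) right/bottom  bias=-1
  edge (0, 14)→(15, 1): d=(15,-13) top-left  bias=+0
    (7,0)@(15, 1): e=[0,52,0] → ·  [on edge]
    (6,1)@(13, 3): e=[4,44,4] → █
    (7,1)@(15, 3): e=[-22,44,30] → ·
    (5,2)@(11, 5): e=[8,36,8] → █
    (6,2)@(13, 5): e=[-18,36,34] → ·
    (4,3)@(9, 7): e=[12,28,12] → █
    (5,3)@(11, 7): e=[-14,28,38] → ·
    (3,4)@(7, 9): e=[16,20,16] → █
    (4,4)@(9, 9): e=[-10,20,42] → ·
    (2,5)@(5, 11): e=[20,12,20] → █
    (3,5)@(7, 11): e=[-6,12,46] → ·
    (1,6)@(3, 13): e=[24,4,24] → █
  covered (6 px):
    · · · · · · · · ·
    · · · · · · █ · ·
    · · · · · █ · · ·
    · · · · █ · · · ·
    · · · █ · · · · ·
    · · █ · · · · · ·
    · █ · · · · · · ·
    · · · · · · · · ·
    · · · · · · · · ·
T4:
  2·area = 198  (B↔C swapped to make it positive)
  edge (12, 0)→(12, 18): d=(0,18) right/bottom  bias=-1
  edge (12, 18)→(1, 11): d=(-11,-7) top-left  bias=+0
  edge (1, 11)→(12, 0): d=(11,-11) top-left  bias=+0
    (5,0)@(11, 1): e=[18,180,0] → █  [on edge]
    (6,0)@(13, 1): e=[-18,194,22] → ·
    (4,1)@(9, 3): e=[54,144,0] → █  [on edge]
    (6,1)@(13, 3): e=[-18,172,44] → ·
    (3,2)@(7, 5): e=[90,108,0] → █  [on edge]
    (6,2)@(13, 5): e=[-18,150,66] → ·
    (2,3)@(5, 7): e=[126,72,0] → █  [on edge]
    (6,3)@(13, 7): e=[-18,128,88] → ·
    (1,4)@(3, 9): e=[162,36,0] → █  [on edge]
    (6,4)@(13, 9): e=[-18,106,110] → ·
    (0,5)@(1, 11): e=[198,0,0] → █  [on edge]
    (6,5)@(13, 11): e=[-18,84,132] → ·
  covered (28 px):
    · · · · · █ · · ·
    · · · · █ █ · · ·
    · · · █ █ █ · · ·
    · · █ █ █ █ · · ·
    · █ █ █ █ █ · · ·
    █ █ █ █ █ █ · · ·
    · · █ █ █ █ · · ·
    · · · · █ █ · · ·
    · · · · · █ · · ·

Z-buffer (winner per pixel, '.' = empty):
  . . . . . 4 . . .
  . . . . 4 4 3 . .
  . . . 4 4 3 . . .
  . . 4 4 3 1 . . .
  . 4 4 3 4 4 . . .
  4 4 3 4 4 4 2 2 .
  . 3 4 4 4 4 0 2 .
  . . 2 2 4 4 0 . .
  . 2 . . . 4 . . .

Final: 4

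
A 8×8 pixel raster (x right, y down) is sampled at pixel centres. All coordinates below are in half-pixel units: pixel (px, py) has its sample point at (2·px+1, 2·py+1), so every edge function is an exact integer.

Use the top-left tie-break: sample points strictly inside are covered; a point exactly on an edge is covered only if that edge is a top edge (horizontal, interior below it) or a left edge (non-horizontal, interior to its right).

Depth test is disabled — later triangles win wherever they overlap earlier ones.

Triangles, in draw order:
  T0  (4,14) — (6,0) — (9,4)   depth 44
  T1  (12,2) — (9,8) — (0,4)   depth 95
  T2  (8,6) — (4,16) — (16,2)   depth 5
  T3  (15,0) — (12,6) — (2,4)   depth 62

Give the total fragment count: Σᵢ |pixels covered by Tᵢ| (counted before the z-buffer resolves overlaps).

T0:
  2·area = 50
  edge (4, 14)→(6, 0): d=(2,-14) top-left  bias=+0
  edge (6, 0)→(9, 4): d=(3,4) right/bottom  bias=-1
  edge (9, 4)→(4, 14): d=(-5,10) right/bottom  bias=-1
    (3,1)@(7, 3): e=[20,5,25] → #
    (4,1)@(9, 3): e=[48,-3,5] → ·
    (3,2)@(7, 5): e=[24,11,15] → #
    (4,2)@(9, 5): e=[52,3,-5] → ·
    (2,3)@(5, 7): e=[0,25,25] → #  [on edge]
    (4,3)@(9, 7): e=[56,9,-15] → ·
    (2,4)@(5, 9): e=[4,31,15] → #
    (3,4)@(7, 9): e=[32,23,-5] → ·
    (2,5)@(5, 11): e=[8,37,5] → #
    (3,5)@(7, 11): e=[36,29,-15] → ·
    (2,6)@(5, 13): e=[12,43,-5] → ·
  covered (6 px):
    · · · · · · · ·
    · · · # · · · ·
    · · · # · · · ·
    · · # # · · · ·
    · · # · · · · ·
    · · # · · · · ·
    · · · · · · · ·
    · · · · · · · ·
T1:
  2·area = 66
  edge (12, 2)→(9, 8): d=(-3,6) right/bottom  bias=-1
  edge (9, 8)→(0, 4): d=(-9,-4) top-left  bias=+0
  edge (0, 4)→(12, 2): d=(12,-2) top-left  bias=+0
    (3,1)@(7, 3): e=[27,37,2] → #
    (4,1)@(9, 3): e=[15,45,6] → #
    (5,1)@(11, 3): e=[3,53,10] → #
    (6,1)@(13, 3): e=[-9,61,14] → ·
    (1,2)@(3, 5): e=[45,3,18] → #
    (2,2)@(5, 5): e=[33,11,22] → #
    (5,2)@(11, 5): e=[-3,35,34] → ·
    (1,3)@(3, 7): e=[39,-15,42] → ·
    (2,3)@(5, 7): e=[27,-7,46] → ·
    (3,3)@(7, 7): e=[15,1,50] → #
    (5,3)@(11, 7): e=[-9,17,58] → ·
    (3,4)@(7, 9): e=[9,-17,74] → ·
  covered (9 px):
    · · · · · · · ·
    · · · # # # · ·
    · # # # # · · ·
    · · · # # · · ·
    · · · · · · · ·
    · · · · · · · ·
    · · · · · · · ·
    · · · · · · · ·
T2:
  2·area = 64  (B↔C swapped to make it positive)
  edge (8, 6)→(16, 2): d=(8,-4) top-left  bias=+0
  edge (16, 2)→(4, 16): d=(-12,14) right/bottom  bias=-1
  edge (4, 16)→(8, 6): d=(4,-10) top-left  bias=+0
    (7,1)@(15, 3): e=[4,2,58] → #
    (5,2)@(11, 5): e=[4,34,26] → #
    (6,2)@(13, 5): e=[12,6,46] → #
    (7,2)@(15, 5): e=[20,-22,66] → ·
    (4,3)@(9, 7): e=[12,38,14] → #
    (6,3)@(13, 7): e=[28,-18,54] → ·
    (3,4)@(7, 9): e=[20,42,2] → #
    (5,4)@(11, 9): e=[36,-14,42] → ·
    (3,5)@(7, 11): e=[36,18,10] → #
    (4,5)@(9, 11): e=[44,-10,30] → ·
    (3,6)@(7, 13): e=[52,-6,18] → ·
  covered (8 px):
    · · · · · · · ·
    · · · · · · · #
    · · · · · # # ·
    · · · · # # · ·
    · · · # # · · ·
    · · · # · · · ·
    · · · · · · · ·
    · · · · · · · ·
T3:
  2·area = 66
  edge (15, 0)→(12, 6): d=(-3,6) right/bottom  bias=-1
  edge (12, 6)→(2, 4): d=(-10,-2) top-left  bias=+0
  edge (2, 4)→(15, 0): d=(13,-4) top-left  bias=+0
    (6,0)@(13, 1): e=[9,52,5] → #
    (7,0)@(15, 1): e=[-3,56,13] → ·
    (3,1)@(7, 3): e=[39,20,7] → #
    (4,1)@(9, 3): e=[27,24,15] → #
    (5,1)@(11, 3): e=[15,28,23] → #
    (7,1)@(15, 3): e=[-9,36,39] → ·
    (3,2)@(7, 5): e=[33,0,33] → #  [on edge]
    (6,2)@(13, 5): e=[-3,12,57] → ·
    (3,3)@(7, 7): e=[27,-20,59] → ·
    (4,3)@(9, 7): e=[15,-16,67] → ·
    (5,3)@(11, 7): e=[3,-12,75] → ·
  covered (8 px):
    · · · · · · # ·
    · · · # # # # ·
    · · · # # # · ·
    · · · · · · · ·
    · · · · · · · ·
    · · · · · · · ·
    · · · · · · · ·
    · · · · · · · ·

Answer: 31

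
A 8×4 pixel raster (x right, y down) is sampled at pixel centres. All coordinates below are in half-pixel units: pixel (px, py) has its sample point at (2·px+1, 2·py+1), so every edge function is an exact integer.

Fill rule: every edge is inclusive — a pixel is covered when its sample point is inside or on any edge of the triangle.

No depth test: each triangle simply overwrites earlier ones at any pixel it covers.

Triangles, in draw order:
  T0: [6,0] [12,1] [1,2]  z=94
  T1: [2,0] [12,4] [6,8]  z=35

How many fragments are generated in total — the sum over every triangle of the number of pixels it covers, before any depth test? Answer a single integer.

T0:
  2·area = 17
  edge (6, 0)→(12, 1): d=(6,1) inclusive
  edge (12, 1)→(1, 2): d=(-11,1) inclusive
  edge (1, 2)→(6, 0): d=(5,-2) inclusive
    (2,0)@(5, 1): e=[7,7,3] → X
    (3,0)@(7, 1): e=[5,5,7] → X
    (4,0)@(9, 1): e=[3,3,11] → X
    (5,0)@(11, 1): e=[1,1,15] → X
    (6,0)@(13, 1): e=[-1,-1,19] → .
    (2,1)@(5, 3): e=[19,-15,13] → .
    (3,1)@(7, 3): e=[17,-17,17] → .
    (4,1)@(9, 3): e=[15,-19,21] → .
    (5,1)@(11, 3): e=[13,-21,25] → .
  covered (4 px):
    . . X X X X . .
    . . . . . . . .
    . . . . . . . .
    . . . . . . . .
T1:
  2·area = 64
  edge (2, 0)→(12, 4): d=(10,4) inclusive
  edge (12, 4)→(6, 8): d=(-6,4) inclusive
  edge (6, 8)→(2, 0): d=(-4,-8) inclusive
    (1,0)@(3, 1): e=[6,54,4] → X
    (2,0)@(5, 1): e=[-2,46,20] → .
    (1,1)@(3, 3): e=[26,42,-4] → .
    (2,1)@(5, 3): e=[18,34,12] → X
    (3,1)@(7, 3): e=[10,26,28] → X
    (4,1)@(9, 3): e=[2,18,44] → X
    (5,1)@(11, 3): e=[-6,10,60] → .
    (2,2)@(5, 5): e=[38,22,4] → X
    (5,2)@(11, 5): e=[14,-2,52] → .
    (2,3)@(5, 7): e=[58,10,-4] → .
    (3,3)@(7, 7): e=[50,2,12] → X
    (4,3)@(9, 7): e=[42,-6,28] → .
  covered (8 px):
    . X . . . . . .
    . . X X X . . .
    . . X X X . . .
    . . . X . . . .

Result: 12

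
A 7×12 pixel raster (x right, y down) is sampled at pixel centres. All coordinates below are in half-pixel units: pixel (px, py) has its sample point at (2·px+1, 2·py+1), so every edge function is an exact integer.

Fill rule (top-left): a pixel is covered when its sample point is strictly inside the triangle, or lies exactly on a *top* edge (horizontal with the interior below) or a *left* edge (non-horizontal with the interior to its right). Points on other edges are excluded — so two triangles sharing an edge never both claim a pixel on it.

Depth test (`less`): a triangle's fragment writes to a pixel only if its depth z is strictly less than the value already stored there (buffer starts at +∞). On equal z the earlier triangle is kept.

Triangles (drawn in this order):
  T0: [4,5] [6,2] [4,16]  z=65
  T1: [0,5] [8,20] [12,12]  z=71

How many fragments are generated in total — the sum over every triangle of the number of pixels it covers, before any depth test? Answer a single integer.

T0:
  2·area = 22
  edge (4, 5)→(6, 2): d=(2,-3) top-left  bias=+0
  edge (6, 2)→(4, 16): d=(-2,14) right/bottom  bias=-1
  edge (4, 16)→(4, 5): d=(0,-11) top-left  bias=+0
    (2,2)@(5, 5): e=[3,8,11] → #
    (3,2)@(7, 5): e=[9,-20,33] → ·
    (2,3)@(5, 7): e=[7,4,11] → #
    (3,3)@(7, 7): e=[13,-24,33] → ·
    (2,4)@(5, 9): e=[11,0,11] → ·  [on edge]
    (1,11)@(3, 23): e=[33,0,-11] → ·  [on edge]
  covered (2 px):
    · · · · · · ·
    · · · · · · ·
    · · # · · · ·
    · · # · · · ·
    · · · · · · ·
    · · · · · · ·
    · · · · · · ·
    · · · · · · ·
    · · · · · · ·
    · · · · · · ·
    · · · · · · ·
    · · · · · · ·
T1:
  2·area = 124  (B↔C swapped to make it positive)
  edge (0, 5)→(12, 12): d=(12,7) right/bottom  bias=-1
  edge (12, 12)→(8, 20): d=(-4,8) right/bottom  bias=-1
  edge (8, 20)→(0, 5): d=(-8,-15) top-left  bias=+0
    (1,3)@(3, 7): e=[3,92,29] → #
    (2,3)@(5, 7): e=[-11,76,59] → ·
    (1,4)@(3, 9): e=[27,84,13] → #
    (2,4)@(5, 9): e=[13,68,43] → #
    (3,4)@(7, 9): e=[-1,52,73] → ·
    (1,5)@(3, 11): e=[51,76,-3] → ·
    (2,5)@(5, 11): e=[37,60,27] → #
    (3,5)@(7, 11): e=[23,44,57] → #
    (4,5)@(9, 11): e=[9,28,87] → #
    (5,5)@(11, 11): e=[-5,12,117] → ·
    (2,6)@(5, 13): e=[61,52,11] → #
    (5,6)@(11, 13): e=[19,4,101] → #
  covered (14 px):
    · · · · · · ·
    · · · · · · ·
    · · · · · · ·
    · # · · · · ·
    · # # · · · ·
    · · # # # · ·
    · · # # # # ·
    · · · # # · ·
    · · · # # · ·
    · · · · · · ·
    · · · · · · ·
    · · · · · · ·

Final: 16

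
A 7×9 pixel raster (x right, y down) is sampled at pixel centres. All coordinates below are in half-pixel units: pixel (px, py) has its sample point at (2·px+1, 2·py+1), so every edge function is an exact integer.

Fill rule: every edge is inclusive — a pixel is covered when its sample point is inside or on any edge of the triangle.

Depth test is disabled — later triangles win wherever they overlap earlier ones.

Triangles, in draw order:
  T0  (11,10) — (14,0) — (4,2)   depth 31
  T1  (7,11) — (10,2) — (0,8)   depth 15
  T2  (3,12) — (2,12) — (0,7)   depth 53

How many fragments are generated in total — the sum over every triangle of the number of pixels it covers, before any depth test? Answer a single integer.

T0:
  2·area = 94  (B↔C swapped to make it positive)
  edge (11, 10)→(4, 2): d=(-7,-8) inclusive
  edge (4, 2)→(14, 0): d=(10,-2) inclusive
  edge (14, 0)→(11, 10): d=(-3,10) inclusive
    (4,0)@(9, 1): e=[47,0,47] → X  [on edge]
    (5,0)@(11, 1): e=[63,4,27] → X
    (6,0)@(13, 1): e=[79,8,7] → X
    (2,1)@(5, 3): e=[1,12,81] → X
    (3,1)@(7, 3): e=[17,16,61] → X
    (2,2)@(5, 5): e=[-13,32,75] → .
    (3,2)@(7, 5): e=[3,36,55] → X
    (6,2)@(13, 5): e=[51,48,-5] → .
    (3,3)@(7, 7): e=[-11,56,49] → .
    (4,3)@(9, 7): e=[5,60,29] → X
    (6,3)@(13, 7): e=[37,68,-11] → .
    (4,4)@(9, 9): e=[-9,80,23] → .
  covered (14 px):
    . . . . X X X
    . . X X X X X
    . . . X X X .
    . . . . X X .
    . . . . . X .
    . . . . . . .
    . . . . . . .
    . . . . . . .
    . . . . . . .
T1:
  2·area = 72  (B↔C swapped to make it positive)
  edge (7, 11)→(0, 8): d=(-7,-3) inclusive
  edge (0, 8)→(10, 2): d=(10,-6) inclusive
  edge (10, 2)→(7, 11): d=(-3,9) inclusive
    (4,1)@(9, 3): e=[62,4,6] → X
    (5,1)@(11, 3): e=[68,16,-12] → .
    (2,2)@(5, 5): e=[36,0,36] → X  [on edge]
    (3,2)@(7, 5): e=[42,12,18] → X
    (4,2)@(9, 5): e=[48,24,0] → X  [on edge]
    (5,2)@(11, 5): e=[54,36,-18] → .
    (1,3)@(3, 7): e=[16,8,48] → X
    (4,3)@(9, 7): e=[34,44,-6] → .
    (1,4)@(3, 9): e=[2,28,42] → X
    (4,4)@(9, 9): e=[20,64,-12] → .
    (1,5)@(3, 11): e=[-12,48,36] → .
    (2,5)@(5, 11): e=[-6,60,18] → .
    (3,5)@(7, 11): e=[0,72,0] → X  [on edge]
    (2,8)@(5, 17): e=[-48,120,0] → .  [on edge]
  covered (11 px):
    . . . . . . .
    . . . . X . .
    . . X X X . .
    . X X X . . .
    . X X X . . .
    . . . X . . .
    . . . . . . .
    . . . . . . .
    . . . . . . .
T2:
  2·area = 5
  edge (3, 12)→(2, 12): d=(-1,0) inclusive
  edge (2, 12)→(0, 7): d=(-2,-5) inclusive
  edge (0, 7)→(3, 12): d=(3,5) inclusive
    (0,4)@(1, 9): e=[3,1,1] → X
    (1,4)@(3, 9): e=[3,11,-9] → .
    (0,5)@(1, 11): e=[1,-3,7] → .
  covered (1 px):
    . . . . . . .
    . . . . . . .
    . . . . . . .
    . . . . . . .
    X . . . . . .
    . . . . . . .
    . . . . . . .
    . . . . . . .
    . . . . . . .

Answer: 26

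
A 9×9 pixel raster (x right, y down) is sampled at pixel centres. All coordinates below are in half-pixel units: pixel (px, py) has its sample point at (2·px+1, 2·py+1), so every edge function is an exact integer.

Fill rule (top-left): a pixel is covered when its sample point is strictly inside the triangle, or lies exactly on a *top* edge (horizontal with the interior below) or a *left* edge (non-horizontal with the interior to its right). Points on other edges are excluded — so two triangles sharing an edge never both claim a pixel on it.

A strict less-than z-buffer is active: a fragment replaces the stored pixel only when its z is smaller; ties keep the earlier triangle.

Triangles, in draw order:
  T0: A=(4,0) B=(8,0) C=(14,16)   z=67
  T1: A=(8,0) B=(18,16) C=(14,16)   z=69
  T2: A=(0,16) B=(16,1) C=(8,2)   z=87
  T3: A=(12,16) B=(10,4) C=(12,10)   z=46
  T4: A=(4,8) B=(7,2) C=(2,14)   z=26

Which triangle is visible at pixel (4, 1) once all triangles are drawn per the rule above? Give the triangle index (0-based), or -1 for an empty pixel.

T0:
  2·area = 64
  edge (4, 0)→(8, 0): d=(4,0) top-left  bias=+0
  edge (8, 0)→(14, 16): d=(6,16) right/bottom  bias=-1
  edge (14, 16)→(4, 0): d=(-10,-16) top-left  bias=+0
    (2,0)@(5, 1): e=[4,54,6] → █
    (3,0)@(7, 1): e=[4,22,38] → █
    (4,0)@(9, 1): e=[4,-10,70] → ·
    (2,1)@(5, 3): e=[12,66,-14] → ·
    (3,1)@(7, 3): e=[12,34,18] → █
    (4,1)@(9, 3): e=[12,2,50] → █
    (5,1)@(11, 3): e=[12,-30,82] → ·
    (3,2)@(7, 5): e=[20,46,-2] → ·
    (4,2)@(9, 5): e=[20,14,30] → █
    (5,2)@(11, 5): e=[20,-18,62] → ·
    (4,3)@(9, 7): e=[28,26,10] → █
    (5,3)@(11, 7): e=[28,-6,42] → ·
  covered (8 px):
    · · █ █ · · · · ·
    · · · █ █ · · · ·
    · · · · █ · · · ·
    · · · · █ · · · ·
    · · · · · █ · · ·
    · · · · · █ · · ·
    · · · · · · · · ·
    · · · · · · · · ·
    · · · · · · · · ·
T1:
  2·area = 64
  edge (8, 0)→(18, 16): d=(10,16) right/bottom  bias=-1
  edge (18, 16)→(14, 16): d=(-4,0) right/bottom  bias=-1
  edge (14, 16)→(8, 0): d=(-6,-16) top-left  bias=+0
    (5,2)@(11, 5): e=[2,44,18] → █
    (6,2)@(13, 5): e=[-30,44,50] → ·
    (5,3)@(11, 7): e=[22,36,6] → █
    (6,3)@(13, 7): e=[-10,36,38] → ·
    (5,4)@(11, 9): e=[42,28,-6] → ·
    (6,4)@(13, 9): e=[10,28,26] → █
    (7,4)@(15, 9): e=[-22,28,58] → ·
    (6,5)@(13, 11): e=[30,20,14] → █
    (7,5)@(15, 11): e=[-2,20,46] → ·
    (6,6)@(13, 13): e=[50,12,2] → █
    (7,6)@(15, 13): e=[18,12,34] → █
    (8,6)@(17, 13): e=[-14,12,66] → ·
  covered (8 px):
    · · · · · · · · ·
    · · · · · · · · ·
    · · · · · █ · · ·
    · · · · · █ · · ·
    · · · · · · █ · ·
    · · · · · · █ · ·
    · · · · · · █ █ ·
    · · · · · · · █ █
    · · · · · · · · ·
T2:
  2·area = 104  (B↔C swapped to make it positive)
  edge (0, 16)→(8, 2): d=(8,-14) top-left  bias=+0
  edge (8, 2)→(16, 1): d=(8,-1) top-left  bias=+0
  edge (16, 1)→(0, 16): d=(-16,15) right/bottom  bias=-1
    (4,1)@(9, 3): e=[22,9,73] → █
    (5,1)@(11, 3): e=[50,11,43] → █
    (6,1)@(13, 3): e=[78,13,13] → █
    (7,1)@(15, 3): e=[106,15,-17] → ·
    (3,2)@(7, 5): e=[10,23,71] → █
    (6,2)@(13, 5): e=[94,29,-19] → ·
    (3,3)@(7, 7): e=[26,39,39] → █
    (5,3)@(11, 7): e=[82,43,-21] → ·
    (2,4)@(5, 9): e=[14,53,37] → █
    (4,4)@(9, 9): e=[70,57,-23] → ·
    (1,5)@(3, 11): e=[2,67,35] → █
    (3,5)@(7, 11): e=[58,71,-25] → ·
  covered (14 px):
    · · · · · · · · ·
    · · · · █ █ █ · ·
    · · · █ █ █ · · ·
    · · · █ █ · · · ·
    · · █ █ · · · · ·
    · █ █ · · · · · ·
    · █ · · · · · · ·
    █ · · · · · · · ·
    · · · · · · · · ·
T3:
  2·area = 12
  edge (12, 16)→(10, 4): d=(-2,-12) top-left  bias=+0
  edge (10, 4)→(12, 10): d=(2,6) right/bottom  bias=-1
  edge (12, 10)→(12, 16): d=(0,6) right/bottom  bias=-1
    (4,0)@(9, 1): e=[-6,0,18] → ·  [on edge]
    (5,3)@(11, 7): e=[6,0,6] → ·  [on edge]
    (5,4)@(11, 9): e=[2,4,6] → █
    (6,4)@(13, 9): e=[26,-8,-6] → ·
    (5,5)@(11, 11): e=[-2,8,6] → ·
    (6,6)@(13, 13): e=[18,0,-6] → ·  [on edge]
  covered (1 px):
    · · · · · · · · ·
    · · · · · · · · ·
    · · · · · · · · ·
    · · · · · · · · ·
    · · · · · █ · · ·
    · · · · · · · · ·
    · · · · · · · · ·
    · · · · · · · · ·
    · · · · · · · · ·
T4:
  2·area = 6
  edge (4, 8)→(7, 2): d=(3,-6) top-left  bias=+0
  edge (7, 2)→(2, 14): d=(-5,12) right/bottom  bias=-1
  edge (2, 14)→(4, 8): d=(2,-6) top-left  bias=+0
    (2,2)@(5, 5): e=[-3,9,0] → ·  [on edge]
    (1,5)@(3, 11): e=[3,3,0] → █  [on edge]
    (2,5)@(5, 11): e=[15,-21,12] → ·
    (1,6)@(3, 13): e=[9,-7,4] → ·
    (0,8)@(1, 17): e=[9,-3,0] → ·  [on edge]
  covered (1 px):
    · · · · · · · · ·
    · · · · · · · · ·
    · · · · · · · · ·
    · · · · · · · · ·
    · · · · · · · · ·
    · █ · · · · · · ·
    · · · · · · · · ·
    · · · · · · · · ·
    · · · · · · · · ·

Z-buffer (winner per pixel, '.' = empty):
  . . 0 0 . . . . .
  . . . 0 0 2 2 . .
  . . . 2 0 1 . . .
  . . . 2 0 1 . . .
  . . 2 2 . 3 1 . .
  . 4 2 . . 0 1 . .
  . 2 . . . . 1 1 .
  2 . . . . . . 1 1
  . . . . . . . . .

Result: 0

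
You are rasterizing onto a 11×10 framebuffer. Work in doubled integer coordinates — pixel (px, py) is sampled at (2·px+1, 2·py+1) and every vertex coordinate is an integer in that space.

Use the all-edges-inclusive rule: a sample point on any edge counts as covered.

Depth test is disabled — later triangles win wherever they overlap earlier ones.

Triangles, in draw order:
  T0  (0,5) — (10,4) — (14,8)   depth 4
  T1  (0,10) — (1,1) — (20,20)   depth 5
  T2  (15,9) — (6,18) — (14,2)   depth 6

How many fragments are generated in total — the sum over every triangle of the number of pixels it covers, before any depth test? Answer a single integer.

T0:
  2·area = 44
  edge (0, 5)→(10, 4): d=(10,-1) inclusive
  edge (10, 4)→(14, 8): d=(4,4) inclusive
  edge (14, 8)→(0, 5): d=(-14,-3) inclusive
    (3,0)@(7, 1): e=[-33,0,77] → ·  [on edge]
    (4,1)@(9, 3): e=[-11,0,55] → ·  [on edge]
    (0,2)@(1, 5): e=[1,40,3] → #
    (1,2)@(3, 5): e=[3,32,9] → #
    (2,2)@(5, 5): e=[5,24,15] → #
    (3,2)@(7, 5): e=[7,16,21] → #
    (4,2)@(9, 5): e=[9,8,27] → #
    (5,2)@(11, 5): e=[11,0,33] → #  [on edge]
    (6,2)@(13, 5): e=[13,-8,39] → ·
    (0,3)@(1, 7): e=[21,48,-25] → ·
    (1,3)@(3, 7): e=[23,40,-19] → ·
    (2,3)@(5, 7): e=[25,32,-13] → ·
    (6,3)@(13, 7): e=[33,0,11] → #  [on edge]
    (7,4)@(15, 9): e=[55,0,-11] → ·  [on edge]
    (8,5)@(17, 11): e=[77,0,-33] → ·  [on edge]
    (9,6)@(19, 13): e=[99,0,-55] → ·  [on edge]
    (10,7)@(21, 15): e=[121,0,-77] → ·  [on edge]
  covered (8 px):
    · · · · · · · · · · ·
    · · · · · · · · · · ·
    # # # # # # · · · · ·
    · · · · · # # · · · ·
    · · · · · · · · · · ·
    · · · · · · · · · · ·
    · · · · · · · · · · ·
    · · · · · · · · · · ·
    · · · · · · · · · · ·
    · · · · · · · · · · ·
T1:
  2·area = 190
  edge (0, 10)→(1, 1): d=(1,-9) inclusive
  edge (1, 1)→(20, 20): d=(19,19) inclusive
  edge (20, 20)→(0, 10): d=(-20,-10) inclusive
    (0,0)@(1, 1): e=[0,0,190] → #  [on edge]
    (1,0)@(3, 1): e=[18,-38,210] → ·
    (0,1)@(1, 3): e=[2,38,150] → #
    (1,1)@(3, 3): e=[20,0,170] → #  [on edge]
    (2,1)@(5, 3): e=[38,-38,190] → ·
    (0,2)@(1, 5): e=[4,76,110] → #
    (2,2)@(5, 5): e=[40,0,150] → #  [on edge]
    (3,2)@(7, 5): e=[58,-38,170] → ·
    (0,3)@(1, 7): e=[6,114,70] → #
    (3,3)@(7, 7): e=[60,0,130] → #  [on edge]
    (4,3)@(9, 7): e=[78,-38,150] → ·
    (0,4)@(1, 9): e=[8,152,30] → #
    (4,4)@(9, 9): e=[80,0,110] → #  [on edge]
    (5,5)@(11, 11): e=[100,0,90] → #  [on edge]
    (6,6)@(13, 13): e=[120,0,70] → #  [on edge]
    (7,7)@(15, 15): e=[140,0,50] → #  [on edge]
    (8,8)@(17, 17): e=[160,0,30] → #  [on edge]
    (9,9)@(19, 19): e=[180,0,10] → #  [on edge]
  covered (30 px):
    # · · · · · · · · · ·
    # # · · · · · · · · ·
    # # # · · · · · · · ·
    # # # # · · · · · · ·
    # # # # # · · · · · ·
    · # # # # # · · · · ·
    · · · # # # # · · · ·
    · · · · · # # # · · ·
    · · · · · · · # # · ·
    · · · · · · · · · # ·
T2:
  2·area = 72
  edge (15, 9)→(6, 18): d=(-9,9) inclusive
  edge (6, 18)→(14, 2): d=(8,-16) inclusive
  edge (14, 2)→(15, 9): d=(1,7) inclusive
    (10,1)@(21, 3): e=[0,120,-48] → ·  [on edge]
    (6,2)@(13, 5): e=[54,8,10] → #
    (7,2)@(15, 5): e=[36,40,-4] → ·
    (9,2)@(19, 5): e=[0,104,-32] → ·  [on edge]
    (6,3)@(13, 7): e=[36,24,12] → #
    (7,3)@(15, 7): e=[18,56,-2] → ·
    (8,3)@(17, 7): e=[0,88,-16] → ·  [on edge]
    (5,4)@(11, 9): e=[36,8,28] → #
    (7,4)@(15, 9): e=[0,72,0] → #  [on edge]
    (8,4)@(17, 9): e=[-18,104,-14] → ·
    (5,5)@(11, 11): e=[18,24,30] → #
    (6,5)@(13, 11): e=[0,56,16] → #  [on edge]
    (5,6)@(11, 13): e=[0,40,32] → #  [on edge]
    (4,7)@(9, 15): e=[0,24,48] → #  [on edge]
    (3,8)@(7, 17): e=[0,8,64] → #  [on edge]
    (2,9)@(5, 19): e=[0,-8,80] → ·  [on edge]
  covered (11 px):
    · · · · · · · · · · ·
    · · · · · · · · · · ·
    · · · · · · # · · · ·
    · · · · · · # · · · ·
    · · · · · # # # · · ·
    · · · · · # # · · · ·
    · · · · # # · · · · ·
    · · · · # · · · · · ·
    · · · # · · · · · · ·
    · · · · · · · · · · ·

Final: 49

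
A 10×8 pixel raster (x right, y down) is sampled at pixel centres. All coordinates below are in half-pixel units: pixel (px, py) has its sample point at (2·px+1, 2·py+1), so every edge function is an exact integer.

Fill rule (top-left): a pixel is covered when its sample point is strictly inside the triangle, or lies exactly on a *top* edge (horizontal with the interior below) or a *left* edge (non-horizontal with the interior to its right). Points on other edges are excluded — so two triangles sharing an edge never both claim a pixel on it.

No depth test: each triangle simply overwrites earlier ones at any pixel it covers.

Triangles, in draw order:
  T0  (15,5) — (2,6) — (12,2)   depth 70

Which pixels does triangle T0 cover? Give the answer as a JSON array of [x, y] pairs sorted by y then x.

T0:
  2·area = 42
  edge (15, 5)→(2, 6): d=(-13,1) right/bottom  bias=-1
  edge (2, 6)→(12, 2): d=(10,-4) top-left  bias=+0
  edge (12, 2)→(15, 5): d=(3,3) right/bottom  bias=-1
    (5,0)@(11, 1): e=[56,-14,0] → .  [on edge]
    (5,1)@(11, 3): e=[30,6,6] → X
    (6,1)@(13, 3): e=[28,14,0] → .  [on edge]
    (2,2)@(5, 5): e=[10,2,30] → X
    (3,2)@(7, 5): e=[8,10,24] → X
    (4,2)@(9, 5): e=[6,18,18] → X
    (6,2)@(13, 5): e=[2,34,6] → X
    (7,2)@(15, 5): e=[0,42,0] → .  [on edge]
    (2,3)@(5, 7): e=[-16,22,36] → .
    (3,3)@(7, 7): e=[-18,30,30] → .
    (4,3)@(9, 7): e=[-20,38,24] → .
    (5,3)@(11, 7): e=[-22,46,18] → .
    (8,3)@(17, 7): e=[-28,70,0] → .  [on edge]
    (9,4)@(19, 9): e=[-56,98,0] → .  [on edge]
  covered (6 px):
    . . . . . . . . . .
    . . . . . X . . . .
    . . X X X X X . . .
    . . . . . . . . . .
    . . . . . . . . . .
    . . . . . . . . . .
    . . . . . . . . . .
    . . . . . . . . . .

Final: [[5,1],[2,2],[3,2],[4,2],[5,2],[6,2]]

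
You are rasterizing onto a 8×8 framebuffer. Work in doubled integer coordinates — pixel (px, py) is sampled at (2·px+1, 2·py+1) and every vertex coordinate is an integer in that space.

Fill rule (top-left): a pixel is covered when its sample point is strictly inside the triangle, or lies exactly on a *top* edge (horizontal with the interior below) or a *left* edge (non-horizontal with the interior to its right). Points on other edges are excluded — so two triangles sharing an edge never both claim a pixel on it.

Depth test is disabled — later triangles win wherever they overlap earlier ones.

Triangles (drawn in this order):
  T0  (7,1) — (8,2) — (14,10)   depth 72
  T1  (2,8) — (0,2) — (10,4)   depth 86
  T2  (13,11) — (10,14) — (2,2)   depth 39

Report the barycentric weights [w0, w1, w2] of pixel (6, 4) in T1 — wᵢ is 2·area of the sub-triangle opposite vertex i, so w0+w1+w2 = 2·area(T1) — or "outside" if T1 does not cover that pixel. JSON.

T0:
  2·area = 2
  edge (7, 1)→(8, 2): d=(1,1) right/bottom  bias=-1
  edge (8, 2)→(14, 10): d=(6,8) right/bottom  bias=-1
  edge (14, 10)→(7, 1): d=(-7,-9) top-left  bias=+0
    (3,0)@(7, 1): e=[0,2,0] → .  [on edge]
    (4,1)@(9, 3): e=[0,-2,4] → .  [on edge]
    (5,2)@(11, 5): e=[0,-6,8] → .  [on edge]
    (6,3)@(13, 7): e=[0,-10,12] → .  [on edge]
    (7,4)@(15, 9): e=[0,-14,16] → .  [on edge]
  covered (0 px):
    . . . . . . . .
    . . . . . . . .
    . . . . . . . .
    . . . . . . . .
    . . . . . . . .
    . . . . . . . .
    . . . . . . . .
    . . . . . . . .
T1:
  2·area = 56
  edge (2, 8)→(0, 2): d=(-2,-6) top-left  bias=+0
  edge (0, 2)→(10, 4): d=(10,2) right/bottom  bias=-1
  edge (10, 4)→(2, 8): d=(-8,4) right/bottom  bias=-1
    (0,1)@(1, 3): e=[4,8,44] → X
    (1,1)@(3, 3): e=[16,4,36] → X
    (2,1)@(5, 3): e=[28,0,28] → .  [on edge]
    (0,2)@(1, 5): e=[0,28,28] → X  [on edge]
    (2,2)@(5, 5): e=[24,20,12] → X
    (3,2)@(7, 5): e=[36,16,4] → X
    (4,2)@(9, 5): e=[48,12,-4] → .
    (7,2)@(15, 5): e=[84,0,-28] → .  [on edge]
    (0,3)@(1, 7): e=[-4,48,12] → .
    (1,3)@(3, 7): e=[8,44,4] → X
    (2,3)@(5, 7): e=[20,40,-4] → .
    (3,3)@(7, 7): e=[32,36,-12] → .
    (1,5)@(3, 11): e=[0,84,-28] → .  [on edge]
  covered (7 px):
    . . . . . . . .
    X X . . . . . .
    X X X X . . . .
    . X . . . . . .
    . . . . . . . .
    . . . . . . . .
    . . . . . . . .
    . . . . . . . .
T2:
  2·area = 60
  edge (13, 11)→(10, 14): d=(-3,3) right/bottom  bias=-1
  edge (10, 14)→(2, 2): d=(-8,-12) top-left  bias=+0
  edge (2, 2)→(13, 11): d=(11,9) right/bottom  bias=-1
    (1,1)@(3, 3): e=[54,4,2] → X
    (2,1)@(5, 3): e=[48,28,-16] → .
    (1,2)@(3, 5): e=[48,-12,24] → .
    (2,2)@(5, 5): e=[42,12,6] → X
    (3,2)@(7, 5): e=[36,36,-12] → .
    (2,3)@(5, 7): e=[36,-4,28] → .
    (3,3)@(7, 7): e=[30,20,10] → X
    (4,3)@(9, 7): e=[24,44,-8] → .
    (3,4)@(7, 9): e=[24,4,32] → X
    (4,4)@(9, 9): e=[18,28,14] → X
    (5,4)@(11, 9): e=[12,52,-4] → .
    (7,4)@(15, 9): e=[0,100,-40] → .  [on edge]
    (6,5)@(13, 11): e=[0,60,0] → .  [on edge]
    (5,6)@(11, 13): e=[0,20,40] → .  [on edge]
    (4,7)@(9, 15): e=[0,-20,80] → .  [on edge]
  covered (7 px):
    . . . . . . . .
    . X . . . . . .
    . . X . . . . .
    . . . X . . . .
    . . . X X . . .
    . . . . X X . .
    . . . . . . . .
    . . . . . . . .

Answer: "outside"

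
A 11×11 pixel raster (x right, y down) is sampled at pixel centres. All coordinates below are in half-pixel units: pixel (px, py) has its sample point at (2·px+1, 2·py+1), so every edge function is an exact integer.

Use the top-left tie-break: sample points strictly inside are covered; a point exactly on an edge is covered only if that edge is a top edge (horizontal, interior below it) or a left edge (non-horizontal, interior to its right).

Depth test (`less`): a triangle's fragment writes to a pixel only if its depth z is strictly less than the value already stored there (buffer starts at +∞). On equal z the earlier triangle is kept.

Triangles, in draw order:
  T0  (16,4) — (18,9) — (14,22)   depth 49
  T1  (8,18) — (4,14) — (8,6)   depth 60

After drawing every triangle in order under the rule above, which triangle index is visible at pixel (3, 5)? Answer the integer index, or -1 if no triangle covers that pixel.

T0:
  2·area = 46
  edge (16, 4)→(18, 9): d=(2,5) right/bottom  bias=-1
  edge (18, 9)→(14, 22): d=(-4,13) right/bottom  bias=-1
  edge (14, 22)→(16, 4): d=(2,-18) top-left  bias=+0
    (8,3)@(17, 7): e=[1,21,24] → █
    (9,3)@(19, 7): e=[-9,-5,60] → ·
    (8,4)@(17, 9): e=[5,13,28] → █
    (9,4)@(19, 9): e=[-5,-13,64] → ·
    (8,5)@(17, 11): e=[9,5,32] → █
    (9,5)@(19, 11): e=[-1,-21,68] → ·
    (7,6)@(15, 13): e=[23,23,0] → █  [on edge]
    (8,6)@(17, 13): e=[13,-3,36] → ·
    (7,7)@(15, 15): e=[27,15,4] → █
    (8,7)@(17, 15): e=[17,-11,40] → ·
    (7,8)@(15, 17): e=[31,7,8] → █
    (8,8)@(17, 17): e=[21,-19,44] → ·
  covered (6 px):
    · · · · · · · · · · ·
    · · · · · · · · · · ·
    · · · · · · · · · · ·
    · · · · · · · · █ · ·
    · · · · · · · · █ · ·
    · · · · · · · · █ · ·
    · · · · · · · █ · · ·
    · · · · · · · █ · · ·
    · · · · · · · █ · · ·
    · · · · · · · · · · ·
    · · · · · · · · · · ·
T1:
  2·area = 48
  edge (8, 18)→(4, 14): d=(-4,-4) top-left  bias=+0
  edge (4, 14)→(8, 6): d=(4,-8) top-left  bias=+0
  edge (8, 6)→(8, 18): d=(0,12) right/bottom  bias=-1
    (3,4)@(7, 9): e=[32,4,12] → █
    (4,4)@(9, 9): e=[40,20,-12] → ·
    (0,5)@(1, 11): e=[0,-36,84] → ·  [on edge]
    (3,5)@(7, 11): e=[24,12,12] → █
    (4,5)@(9, 11): e=[32,28,-12] → ·
    (1,6)@(3, 13): e=[0,-12,60] → ·  [on edge]
    (2,6)@(5, 13): e=[8,4,36] → █
    (4,6)@(9, 13): e=[24,36,-12] → ·
    (2,7)@(5, 15): e=[0,12,36] → █  [on edge]
    (4,7)@(9, 15): e=[16,44,-12] → ·
    (2,8)@(5, 17): e=[-8,20,36] → ·
    (3,8)@(7, 17): e=[0,36,12] → █  [on edge]
    (4,9)@(9, 19): e=[0,60,-12] → ·  [on edge]
    (5,10)@(11, 21): e=[0,84,-36] → ·  [on edge]
  covered (7 px):
    · · · · · · · · · · ·
    · · · · · · · · · · ·
    · · · · · · · · · · ·
    · · · · · · · · · · ·
    · · · █ · · · · · · ·
    · · · █ · · · · · · ·
    · · █ █ · · · · · · ·
    · · █ █ · · · · · · ·
    · · · █ · · · · · · ·
    · · · · · · · · · · ·
    · · · · · · · · · · ·

Z-buffer (winner per pixel, '.' = empty):
  . . . . . . . . . . .
  . . . . . . . . . . .
  . . . . . . . . . . .
  . . . . . . . . 0 . .
  . . . 1 . . . . 0 . .
  . . . 1 . . . . 0 . .
  . . 1 1 . . . 0 . . .
  . . 1 1 . . . 0 . . .
  . . . 1 . . . 0 . . .
  . . . . . . . . . . .
  . . . . . . . . . . .

Final: 1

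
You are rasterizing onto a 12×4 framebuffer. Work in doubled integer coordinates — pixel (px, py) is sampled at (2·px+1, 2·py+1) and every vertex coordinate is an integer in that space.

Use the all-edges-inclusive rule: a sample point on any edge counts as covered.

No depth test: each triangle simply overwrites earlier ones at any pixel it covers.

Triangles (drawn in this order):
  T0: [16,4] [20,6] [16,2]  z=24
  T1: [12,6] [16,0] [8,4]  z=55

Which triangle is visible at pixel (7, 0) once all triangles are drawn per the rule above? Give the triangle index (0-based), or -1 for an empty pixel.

T0:
  2·area = 8  (B↔C swapped to make it positive)
  edge (16, 4)→(16, 2): d=(0,-2) inclusive
  edge (16, 2)→(20, 6): d=(4,4) inclusive
  edge (20, 6)→(16, 4): d=(-4,-2) inclusive
    (7,0)@(15, 1): e=[-2,0,10] → .  [on edge]
    (8,1)@(17, 3): e=[2,0,6] → X  [on edge]
    (9,1)@(19, 3): e=[6,-8,10] → .
    (8,2)@(17, 5): e=[2,8,-2] → .
    (9,2)@(19, 5): e=[6,0,2] → X  [on edge]
    (10,2)@(21, 5): e=[10,-8,6] → .
    (9,3)@(19, 7): e=[6,8,-6] → .
    (10,3)@(21, 7): e=[10,0,-2] → .  [on edge]
  covered (2 px):
    . . . . . . . . . . . .
    . . . . . . . . X . . .
    . . . . . . . . . X . .
    . . . . . . . . . . . .
T1:
  2·area = 32  (B↔C swapped to make it positive)
  edge (12, 6)→(8, 4): d=(-4,-2) inclusive
  edge (8, 4)→(16, 0): d=(8,-4) inclusive
  edge (16, 0)→(12, 6): d=(-4,6) inclusive
    (7,0)@(15, 1): e=[26,4,2] → X
    (8,0)@(17, 1): e=[30,12,-10] → .
    (5,1)@(11, 3): e=[10,4,18] → X
    (6,1)@(13, 3): e=[14,12,6] → X
    (7,1)@(15, 3): e=[18,20,-6] → .
    (5,2)@(11, 5): e=[2,20,10] → X
    (6,2)@(13, 5): e=[6,28,-2] → .
    (5,3)@(11, 7): e=[-6,36,2] → .
  covered (4 px):
    . . . . . . . X . . . .
    . . . . . X X . . . . .
    . . . . . X . . . . . .
    . . . . . . . . . . . .

Z-buffer (winner per pixel, '.' = empty):
  . . . . . . . 1 . . . .
  . . . . . 1 1 . 0 . . .
  . . . . . 1 . . . 0 . .
  . . . . . . . . . . . .

Final: 1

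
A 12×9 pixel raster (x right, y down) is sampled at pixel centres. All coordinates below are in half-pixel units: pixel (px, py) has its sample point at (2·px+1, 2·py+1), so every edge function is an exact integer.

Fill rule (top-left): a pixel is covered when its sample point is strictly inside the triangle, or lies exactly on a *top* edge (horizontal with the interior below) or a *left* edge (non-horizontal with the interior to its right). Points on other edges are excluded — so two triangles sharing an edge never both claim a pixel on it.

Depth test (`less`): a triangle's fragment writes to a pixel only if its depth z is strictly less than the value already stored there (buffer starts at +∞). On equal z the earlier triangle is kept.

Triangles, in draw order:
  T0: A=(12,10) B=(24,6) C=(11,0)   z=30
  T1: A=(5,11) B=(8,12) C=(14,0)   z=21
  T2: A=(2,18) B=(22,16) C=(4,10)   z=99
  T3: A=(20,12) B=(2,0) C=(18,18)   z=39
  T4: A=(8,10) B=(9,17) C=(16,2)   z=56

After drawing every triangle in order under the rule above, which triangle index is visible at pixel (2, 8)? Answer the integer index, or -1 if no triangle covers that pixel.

T0:
  2·area = 124  (B↔C swapped to make it positive)
  edge (12, 10)→(11, 0): d=(-1,-10) top-left  bias=+0
  edge (11, 0)→(24, 6): d=(13,6) right/bottom  bias=-1
  edge (24, 6)→(12, 10): d=(-12,4) right/bottom  bias=-1
    (6,0)@(13, 1): e=[19,1,104] → █
    (7,0)@(15, 1): e=[39,-11,96] → ·
    (6,1)@(13, 3): e=[17,27,80] → █
    (7,1)@(15, 3): e=[37,15,72] → █
    (8,1)@(17, 3): e=[57,3,64] → █
    (9,1)@(19, 3): e=[77,-9,56] → ·
    (6,2)@(13, 5): e=[15,53,56] → █
    (9,2)@(19, 5): e=[75,17,32] → █
    (10,2)@(21, 5): e=[95,5,24] → █
    (11,2)@(23, 5): e=[115,-7,16] → ·
    (6,3)@(13, 7): e=[13,79,32] → █
    (10,3)@(21, 7): e=[93,31,0] → ·  [on edge]
    (7,4)@(15, 9): e=[31,93,0] → ·  [on edge]
    (4,5)@(9, 11): e=[-31,155,0] → ·  [on edge]
    (1,6)@(3, 13): e=[-93,217,0] → ·  [on edge]
  covered (14 px):
    · · · · · · █ · · · · ·
    · · · · · · █ █ █ · · ·
    · · · · · · █ █ █ █ █ ·
    · · · · · · █ █ █ █ · ·
    · · · · · · █ · · · · ·
    · · · · · · · · · · · ·
    · · · · · · · · · · · ·
    · · · · · · · · · · · ·
    · · · · · · · · · · · ·
T1:
  2·area = 42  (B↔C swapped to make it positive)
  edge (5, 11)→(14, 0): d=(9,-11) top-left  bias=+0
  edge (14, 0)→(8, 12): d=(-6,12) right/bottom  bias=-1
  edge (8, 12)→(5, 11): d=(-3,-1) top-left  bias=+0
    (5,2)@(11, 5): e=[12,6,24] → █
    (6,2)@(13, 5): e=[34,-18,26] → ·
    (4,3)@(9, 7): e=[8,18,16] → █
    (5,3)@(11, 7): e=[30,-6,18] → ·
    (3,4)@(7, 9): e=[4,30,8] → █
    (5,4)@(11, 9): e=[48,-18,12] → ·
    (2,5)@(5, 11): e=[0,42,0] → █  [on edge]
    (4,5)@(9, 11): e=[44,-6,4] → ·
    (2,6)@(5, 13): e=[18,30,-6] → ·
    (3,6)@(7, 13): e=[40,6,-4] → ·
    (5,6)@(11, 13): e=[84,-42,0] → ·  [on edge]
    (8,7)@(17, 15): e=[168,-126,0] → ·  [on edge]
    (11,8)@(23, 17): e=[252,-210,0] → ·  [on edge]
  covered (6 px):
    · · · · · · · · · · · ·
    · · · · · · · · · · · ·
    · · · · · █ · · · · · ·
    · · · · █ · · · · · · ·
    · · · █ █ · · · · · · ·
    · · █ █ · · · · · · · ·
    · · · · · · · · · · · ·
    · · · · · · · · · · · ·
    · · · · · · · · · · · ·
T2:
  2·area = 156  (B↔C swapped to make it positive)
  edge (2, 18)→(4, 10): d=(2,-8) top-left  bias=+0
  edge (4, 10)→(22, 16): d=(18,6) right/bottom  bias=-1
  edge (22, 16)→(2, 18): d=(-20,2) right/bottom  bias=-1
    (0,4)@(1, 9): e=[-26,0,182] → ·  [on edge]
    (2,5)@(5, 11): e=[10,12,134] → █
    (3,5)@(7, 11): e=[26,0,130] → ·  [on edge]
    (2,6)@(5, 13): e=[14,48,94] → █
    (3,6)@(7, 13): e=[30,36,90] → █
    (4,6)@(9, 13): e=[46,24,86] → █
    (5,6)@(11, 13): e=[62,12,82] → █
    (6,6)@(13, 13): e=[78,0,78] → ·  [on edge]
    (1,7)@(3, 15): e=[2,96,58] → █
    (6,7)@(13, 15): e=[82,36,38] → █
    (7,7)@(15, 15): e=[98,24,34] → █
    (8,7)@(17, 15): e=[114,12,30] → █
    (9,7)@(19, 15): e=[130,0,26] → ·  [on edge]
  covered (18 px):
    · · · · · · · · · · · ·
    · · · · · · · · · · · ·
    · · · · · · · · · · · ·
    · · · · · · · · · · · ·
    · · · · · · · · · · · ·
    · · █ · · · · · · · · ·
    · · █ █ █ █ · · · · · ·
    · █ █ █ █ █ █ █ █ · · ·
    · █ █ █ █ █ · · · · · ·
T3:
  2·area = 132  (B↔C swapped to make it positive)
  edge (20, 12)→(18, 18): d=(-2,6) right/bottom  bias=-1
  edge (18, 18)→(2, 0): d=(-16,-18) top-left  bias=+0
  edge (2, 0)→(20, 12): d=(18,12) right/bottom  bias=-1
    (1,0)@(3, 1): e=[124,2,6] → █
    (2,0)@(5, 1): e=[112,38,-18] → ·
    (1,1)@(3, 3): e=[120,-30,42] → ·
    (2,1)@(5, 3): e=[108,6,18] → █
    (3,1)@(7, 3): e=[96,42,-6] → ·
    (11,1)@(23, 3): e=[0,330,-198] → ·  [on edge]
    (2,2)@(5, 5): e=[104,-26,54] → ·
    (3,2)@(7, 5): e=[92,10,30] → █
    (4,2)@(9, 5): e=[80,46,6] → █
    (5,2)@(11, 5): e=[68,82,-18] → ·
    (3,3)@(7, 7): e=[88,-22,66] → ·
    (4,3)@(9, 7): e=[76,14,42] → █
    (10,4)@(21, 9): e=[0,198,-66] → ·  [on edge]
    (9,7)@(19, 15): e=[0,66,66] → ·  [on edge]
  covered (16 px):
    · █ · · · · · · · · · ·
    · · █ · · · · · · · · ·
    · · · █ █ · · · · · · ·
    · · · · █ █ · · · · · ·
    · · · · · █ █ █ · · · ·
    · · · · · · █ █ █ · · ·
    · · · · · · · █ █ █ · ·
    · · · · · · · · █ · · ·
    · · · · · · · · · · · ·
T4:
  2·area = 64  (B↔C swapped to make it positive)
  edge (8, 10)→(16, 2): d=(8,-8) top-left  bias=+0
  edge (16, 2)→(9, 17): d=(-7,15) right/bottom  bias=-1
  edge (9, 17)→(8, 10): d=(-1,-7) top-left  bias=+0
    (8,0)@(17, 1): e=[0,-8,72] → ·  [on edge]
    (3,1)@(7, 3): e=[-64,128,0] → ·  [on edge]
    (7,1)@(15, 3): e=[0,8,56] → █  [on edge]
    (8,1)@(17, 3): e=[16,-22,70] → ·
    (6,2)@(13, 5): e=[0,24,40] → █  [on edge]
    (7,2)@(15, 5): e=[16,-6,54] → ·
    (5,3)@(11, 7): e=[0,40,24] → █  [on edge]
    (7,3)@(15, 7): e=[32,-20,52] → ·
    (4,4)@(9, 9): e=[0,56,8] → █  [on edge]
    (6,4)@(13, 9): e=[32,-4,36] → ·
    (3,5)@(7, 11): e=[0,72,-8] → ·  [on edge]
    (4,5)@(9, 11): e=[16,42,6] → █
    (2,6)@(5, 13): e=[0,88,-24] → ·  [on edge]
    (1,7)@(3, 15): e=[0,104,-40] → ·  [on edge]
    (0,8)@(1, 17): e=[0,120,-56] → ·  [on edge]
    (4,8)@(9, 17): e=[64,0,0] → ·  [on edge]
  covered (10 px):
    · · · · · · · · · · · ·
    · · · · · · · █ · · · ·
    · · · · · · █ · · · · ·
    · · · · · █ █ · · · · ·
    · · · · █ █ · · · · · ·
    · · · · █ █ · · · · · ·
    · · · · █ · · · · · · ·
    · · · · █ · · · · · · ·
    · · · · · · · · · · · ·

Z-buffer (winner per pixel, '.' = empty):
  . 3 . . . . 0 . . . . .
  . . 3 . . . 0 0 0 . . .
  . . . 3 3 1 0 0 0 0 0 .
  . . . . 1 3 0 0 0 0 . .
  . . . 1 1 3 0 3 . . . .
  . . 1 1 4 4 3 3 3 . . .
  . . 2 2 4 2 . 3 3 3 . .
  . 2 2 2 4 2 2 2 3 . . .
  . 2 2 2 2 2 . . . . . .

Answer: 2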